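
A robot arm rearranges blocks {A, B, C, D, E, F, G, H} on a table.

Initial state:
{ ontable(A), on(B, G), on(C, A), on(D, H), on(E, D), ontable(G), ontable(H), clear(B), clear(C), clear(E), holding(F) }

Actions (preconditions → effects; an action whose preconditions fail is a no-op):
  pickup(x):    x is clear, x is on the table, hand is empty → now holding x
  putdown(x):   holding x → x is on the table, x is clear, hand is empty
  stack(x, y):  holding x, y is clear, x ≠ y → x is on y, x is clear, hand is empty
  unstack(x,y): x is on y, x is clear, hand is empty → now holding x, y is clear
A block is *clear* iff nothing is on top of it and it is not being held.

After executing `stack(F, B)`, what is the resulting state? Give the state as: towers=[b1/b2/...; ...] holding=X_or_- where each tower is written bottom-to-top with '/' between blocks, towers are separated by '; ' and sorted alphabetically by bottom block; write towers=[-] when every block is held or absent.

before: towers=[A/C; G/B; H/D/E] holding=F
pre[stack(F, B)]: holding(F) ✓, clear(B) ✓, F≠B ✓
all met → apply stack(F, B)
after:  towers=[A/C; G/B/F; H/D/E] holding=-

towers=[A/C; G/B/F; H/D/E] holding=-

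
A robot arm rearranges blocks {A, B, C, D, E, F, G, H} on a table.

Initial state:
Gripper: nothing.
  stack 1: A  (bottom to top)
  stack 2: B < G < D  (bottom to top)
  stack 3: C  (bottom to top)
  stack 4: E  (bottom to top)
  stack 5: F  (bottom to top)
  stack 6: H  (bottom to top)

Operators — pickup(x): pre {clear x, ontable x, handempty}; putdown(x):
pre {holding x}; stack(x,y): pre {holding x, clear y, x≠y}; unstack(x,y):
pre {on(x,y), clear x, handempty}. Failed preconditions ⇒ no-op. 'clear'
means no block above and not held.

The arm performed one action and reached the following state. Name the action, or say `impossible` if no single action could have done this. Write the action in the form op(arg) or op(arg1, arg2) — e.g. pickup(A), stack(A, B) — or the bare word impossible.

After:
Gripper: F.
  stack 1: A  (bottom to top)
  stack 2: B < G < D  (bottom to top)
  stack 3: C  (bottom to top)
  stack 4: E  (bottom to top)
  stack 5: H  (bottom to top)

target: towers=[A; B/G/D; C; E; H] holding=F
         pickup(A) → towers=[B/G/D; C; E; F; H] holding=A
         pickup(E) → towers=[A; B/G/D; C; F; H] holding=E
         pickup(H) → towers=[A; B/G/D; C; E; F] holding=H
         pickup(F) → towers=[A; B/G/D; C; E; H] holding=F  ← match
     unstack(D, G) → towers=[A; B/G; C; E; F; H] holding=D
         pickup(C) → towers=[A; B/G/D; E; F; H] holding=C

pickup(F)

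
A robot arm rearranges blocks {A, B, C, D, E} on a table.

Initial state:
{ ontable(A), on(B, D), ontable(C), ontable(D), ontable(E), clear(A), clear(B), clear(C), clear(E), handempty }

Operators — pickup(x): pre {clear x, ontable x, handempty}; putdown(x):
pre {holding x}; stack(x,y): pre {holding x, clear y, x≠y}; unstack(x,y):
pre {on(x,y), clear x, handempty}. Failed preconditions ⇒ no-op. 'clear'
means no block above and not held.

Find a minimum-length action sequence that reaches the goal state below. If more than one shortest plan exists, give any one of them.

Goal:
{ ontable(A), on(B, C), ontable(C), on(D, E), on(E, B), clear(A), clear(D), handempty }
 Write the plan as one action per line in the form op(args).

step 1 (unstack(B, D)): towers=[A; C; D; E] holding=B
step 2 (stack(B, C)): towers=[A; C/B; D; E] holding=-
step 3 (pickup(E)): towers=[A; C/B; D] holding=E
step 4 (stack(E, B)): towers=[A; C/B/E; D] holding=-
step 5 (pickup(D)): towers=[A; C/B/E] holding=D
step 6 (stack(D, E)): towers=[A; C/B/E/D] holding=-
goal check: towers=[A; C/B/E/D] holding=- — reached (length 6, optimal by BFS)

unstack(B, D)
stack(B, C)
pickup(E)
stack(E, B)
pickup(D)
stack(D, E)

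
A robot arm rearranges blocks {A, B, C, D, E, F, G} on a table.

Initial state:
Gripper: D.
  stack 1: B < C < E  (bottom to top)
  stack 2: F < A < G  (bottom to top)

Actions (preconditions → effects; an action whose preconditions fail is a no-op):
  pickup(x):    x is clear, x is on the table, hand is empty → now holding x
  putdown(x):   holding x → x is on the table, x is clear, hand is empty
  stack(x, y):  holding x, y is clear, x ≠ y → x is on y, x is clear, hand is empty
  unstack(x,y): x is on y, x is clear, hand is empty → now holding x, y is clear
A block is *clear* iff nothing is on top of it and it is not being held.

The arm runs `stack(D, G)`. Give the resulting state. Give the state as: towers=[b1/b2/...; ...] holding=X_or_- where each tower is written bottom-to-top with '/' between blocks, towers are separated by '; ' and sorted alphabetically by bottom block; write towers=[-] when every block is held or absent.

towers=[B/C/E; F/A/G/D] holding=-

before: towers=[B/C/E; F/A/G] holding=D
pre[stack(D, G)]: holding(D) ok, clear(G) ok, D≠G ok
all met → apply stack(D, G)
after:  towers=[B/C/E; F/A/G/D] holding=-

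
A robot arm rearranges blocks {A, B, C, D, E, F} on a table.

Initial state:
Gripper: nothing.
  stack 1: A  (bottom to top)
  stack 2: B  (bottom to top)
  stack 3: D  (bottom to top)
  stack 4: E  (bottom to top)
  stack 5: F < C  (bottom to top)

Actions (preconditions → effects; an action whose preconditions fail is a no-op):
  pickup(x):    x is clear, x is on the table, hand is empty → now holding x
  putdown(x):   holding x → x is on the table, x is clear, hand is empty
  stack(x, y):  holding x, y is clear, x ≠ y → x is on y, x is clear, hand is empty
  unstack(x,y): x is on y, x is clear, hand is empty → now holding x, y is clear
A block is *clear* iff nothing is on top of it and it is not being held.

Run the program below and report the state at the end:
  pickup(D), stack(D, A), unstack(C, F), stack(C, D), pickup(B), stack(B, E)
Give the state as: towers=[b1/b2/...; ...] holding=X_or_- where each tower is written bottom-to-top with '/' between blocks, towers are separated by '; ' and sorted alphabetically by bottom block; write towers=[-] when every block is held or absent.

towers=[A/D/C; E/B; F] holding=-

step 1 (pickup(D)): towers=[A; B; E; F/C] holding=D
step 2 (stack(D, A)): towers=[A/D; B; E; F/C] holding=-
step 3 (unstack(C, F)): towers=[A/D; B; E; F] holding=C
step 4 (stack(C, D)): towers=[A/D/C; B; E; F] holding=-
step 5 (pickup(B)): towers=[A/D/C; E; F] holding=B
step 6 (stack(B, E)): towers=[A/D/C; E/B; F] holding=-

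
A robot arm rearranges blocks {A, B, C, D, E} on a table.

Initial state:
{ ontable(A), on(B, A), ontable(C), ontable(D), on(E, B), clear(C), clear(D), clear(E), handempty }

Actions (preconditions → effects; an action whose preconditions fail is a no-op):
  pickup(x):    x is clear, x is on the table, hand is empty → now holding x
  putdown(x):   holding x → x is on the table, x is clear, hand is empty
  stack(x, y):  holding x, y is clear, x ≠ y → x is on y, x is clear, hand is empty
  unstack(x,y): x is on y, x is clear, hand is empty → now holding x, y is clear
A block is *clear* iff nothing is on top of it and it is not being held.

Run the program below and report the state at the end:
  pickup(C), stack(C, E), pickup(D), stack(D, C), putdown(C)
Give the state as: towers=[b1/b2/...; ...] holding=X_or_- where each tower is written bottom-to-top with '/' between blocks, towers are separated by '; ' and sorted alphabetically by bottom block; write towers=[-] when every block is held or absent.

step 1 (pickup(C)): towers=[A/B/E; D] holding=C
step 2 (stack(C, E)): towers=[A/B/E/C; D] holding=-
step 3 (pickup(D)): towers=[A/B/E/C] holding=D
step 4 (stack(D, C)): towers=[A/B/E/C/D] holding=-
step 5 (putdown(C)) [no-op]: towers=[A/B/E/C/D] holding=-

towers=[A/B/E/C/D] holding=-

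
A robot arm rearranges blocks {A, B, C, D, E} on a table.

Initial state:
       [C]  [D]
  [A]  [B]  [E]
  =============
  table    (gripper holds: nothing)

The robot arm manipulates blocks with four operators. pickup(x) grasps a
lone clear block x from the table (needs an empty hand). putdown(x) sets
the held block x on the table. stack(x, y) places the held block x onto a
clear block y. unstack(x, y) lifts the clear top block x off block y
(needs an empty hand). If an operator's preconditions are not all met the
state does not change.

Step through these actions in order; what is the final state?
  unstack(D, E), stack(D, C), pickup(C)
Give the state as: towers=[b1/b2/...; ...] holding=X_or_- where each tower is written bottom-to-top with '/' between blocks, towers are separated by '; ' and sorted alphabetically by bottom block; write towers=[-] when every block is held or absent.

step 1 (unstack(D, E)): towers=[A; B/C; E] holding=D
step 2 (stack(D, C)): towers=[A; B/C/D; E] holding=-
step 3 (pickup(C)) [no-op]: towers=[A; B/C/D; E] holding=-

towers=[A; B/C/D; E] holding=-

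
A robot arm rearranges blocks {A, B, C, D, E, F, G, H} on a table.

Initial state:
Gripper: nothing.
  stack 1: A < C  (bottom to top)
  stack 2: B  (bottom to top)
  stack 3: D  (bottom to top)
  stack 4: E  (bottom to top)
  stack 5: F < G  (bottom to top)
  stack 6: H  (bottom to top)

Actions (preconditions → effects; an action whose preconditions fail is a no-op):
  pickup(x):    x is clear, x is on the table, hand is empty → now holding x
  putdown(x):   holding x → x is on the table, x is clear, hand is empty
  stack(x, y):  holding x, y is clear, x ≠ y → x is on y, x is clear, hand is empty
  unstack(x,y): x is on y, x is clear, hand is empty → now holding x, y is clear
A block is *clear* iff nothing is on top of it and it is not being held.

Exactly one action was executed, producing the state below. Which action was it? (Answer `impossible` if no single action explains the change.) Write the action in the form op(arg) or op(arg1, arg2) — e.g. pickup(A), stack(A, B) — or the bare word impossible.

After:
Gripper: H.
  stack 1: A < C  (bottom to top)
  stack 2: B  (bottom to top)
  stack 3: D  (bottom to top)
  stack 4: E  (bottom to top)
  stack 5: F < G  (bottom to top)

pickup(H)

target: towers=[A/C; B; D; E; F/G] holding=H
     unstack(G, F) → towers=[A/C; B; D; E; F; H] holding=G
         pickup(E) → towers=[A/C; B; D; F/G; H] holding=E
         pickup(H) → towers=[A/C; B; D; E; F/G] holding=H  ← match
         pickup(B) → towers=[A/C; D; E; F/G; H] holding=B
         pickup(D) → towers=[A/C; B; E; F/G; H] holding=D
     unstack(C, A) → towers=[A; B; D; E; F/G; H] holding=C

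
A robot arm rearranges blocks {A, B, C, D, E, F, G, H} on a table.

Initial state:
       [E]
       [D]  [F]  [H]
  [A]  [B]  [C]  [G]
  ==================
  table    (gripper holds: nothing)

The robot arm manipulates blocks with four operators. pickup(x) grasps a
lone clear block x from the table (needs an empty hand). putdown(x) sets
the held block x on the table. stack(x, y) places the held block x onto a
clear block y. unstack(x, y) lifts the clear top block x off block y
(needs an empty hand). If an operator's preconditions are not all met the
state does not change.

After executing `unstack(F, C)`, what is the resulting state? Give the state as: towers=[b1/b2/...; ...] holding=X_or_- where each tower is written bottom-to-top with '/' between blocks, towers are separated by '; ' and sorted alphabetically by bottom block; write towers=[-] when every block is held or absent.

towers=[A; B/D/E; C; G/H] holding=F

before: towers=[A; B/D/E; C/F; G/H] holding=-
pre[unstack(F, C)]: on(F,C) ✓, clear(F) ✓, handempty ✓
all met → apply unstack(F, C)
after:  towers=[A; B/D/E; C; G/H] holding=F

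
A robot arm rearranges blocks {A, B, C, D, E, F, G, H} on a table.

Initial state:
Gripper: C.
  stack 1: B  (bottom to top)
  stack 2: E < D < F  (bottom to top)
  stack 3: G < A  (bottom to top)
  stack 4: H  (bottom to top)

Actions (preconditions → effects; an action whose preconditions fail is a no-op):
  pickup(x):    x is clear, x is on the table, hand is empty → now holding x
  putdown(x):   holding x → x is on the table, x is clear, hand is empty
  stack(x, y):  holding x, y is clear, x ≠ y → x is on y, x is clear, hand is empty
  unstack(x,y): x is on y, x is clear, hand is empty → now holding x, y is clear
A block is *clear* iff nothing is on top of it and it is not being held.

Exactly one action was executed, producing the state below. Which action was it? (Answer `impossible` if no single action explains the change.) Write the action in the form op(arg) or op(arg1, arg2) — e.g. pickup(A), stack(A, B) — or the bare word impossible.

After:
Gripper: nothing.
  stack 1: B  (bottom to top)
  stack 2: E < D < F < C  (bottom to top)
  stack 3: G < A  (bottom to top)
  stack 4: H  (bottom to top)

stack(C, F)

target: towers=[B; E/D/F/C; G/A; H] holding=-
        putdown(C) → towers=[B; C; E/D/F; G/A; H] holding=-
       stack(C, A) → towers=[B; E/D/F; G/A/C; H] holding=-
       stack(C, H) → towers=[B; E/D/F; G/A; H/C] holding=-
       stack(C, B) → towers=[B/C; E/D/F; G/A; H] holding=-
       stack(C, F) → towers=[B; E/D/F/C; G/A; H] holding=-  ← match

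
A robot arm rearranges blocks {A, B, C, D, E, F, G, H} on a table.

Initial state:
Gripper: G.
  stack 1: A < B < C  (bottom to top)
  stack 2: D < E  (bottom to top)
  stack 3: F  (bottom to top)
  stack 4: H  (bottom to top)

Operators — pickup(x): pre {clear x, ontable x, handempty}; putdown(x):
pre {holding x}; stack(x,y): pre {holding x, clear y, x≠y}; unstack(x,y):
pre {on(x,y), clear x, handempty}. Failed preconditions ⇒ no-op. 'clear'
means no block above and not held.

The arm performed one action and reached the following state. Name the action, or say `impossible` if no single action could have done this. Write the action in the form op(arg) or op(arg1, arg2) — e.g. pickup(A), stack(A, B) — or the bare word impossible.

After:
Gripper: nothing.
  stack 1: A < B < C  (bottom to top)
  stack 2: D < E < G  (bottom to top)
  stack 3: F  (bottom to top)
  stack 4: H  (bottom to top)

stack(G, E)

target: towers=[A/B/C; D/E/G; F; H] holding=-
        putdown(G) → towers=[A/B/C; D/E; F; G; H] holding=-
       stack(G, E) → towers=[A/B/C; D/E/G; F; H] holding=-  ← match
       stack(G, H) → towers=[A/B/C; D/E; F; H/G] holding=-
       stack(G, F) → towers=[A/B/C; D/E; F/G; H] holding=-
       stack(G, C) → towers=[A/B/C/G; D/E; F; H] holding=-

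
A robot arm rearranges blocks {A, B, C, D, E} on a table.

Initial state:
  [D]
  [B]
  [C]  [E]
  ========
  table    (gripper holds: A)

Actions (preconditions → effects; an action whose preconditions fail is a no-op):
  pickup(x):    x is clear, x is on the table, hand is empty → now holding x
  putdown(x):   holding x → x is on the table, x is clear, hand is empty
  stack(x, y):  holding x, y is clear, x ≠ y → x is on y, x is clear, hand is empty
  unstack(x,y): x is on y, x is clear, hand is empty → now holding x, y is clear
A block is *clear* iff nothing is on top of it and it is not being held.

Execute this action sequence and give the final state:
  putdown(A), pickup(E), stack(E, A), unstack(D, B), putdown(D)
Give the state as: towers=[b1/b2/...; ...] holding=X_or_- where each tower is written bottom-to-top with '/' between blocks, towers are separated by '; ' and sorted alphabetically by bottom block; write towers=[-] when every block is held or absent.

step 1 (putdown(A)): towers=[A; C/B/D; E] holding=-
step 2 (pickup(E)): towers=[A; C/B/D] holding=E
step 3 (stack(E, A)): towers=[A/E; C/B/D] holding=-
step 4 (unstack(D, B)): towers=[A/E; C/B] holding=D
step 5 (putdown(D)): towers=[A/E; C/B; D] holding=-

towers=[A/E; C/B; D] holding=-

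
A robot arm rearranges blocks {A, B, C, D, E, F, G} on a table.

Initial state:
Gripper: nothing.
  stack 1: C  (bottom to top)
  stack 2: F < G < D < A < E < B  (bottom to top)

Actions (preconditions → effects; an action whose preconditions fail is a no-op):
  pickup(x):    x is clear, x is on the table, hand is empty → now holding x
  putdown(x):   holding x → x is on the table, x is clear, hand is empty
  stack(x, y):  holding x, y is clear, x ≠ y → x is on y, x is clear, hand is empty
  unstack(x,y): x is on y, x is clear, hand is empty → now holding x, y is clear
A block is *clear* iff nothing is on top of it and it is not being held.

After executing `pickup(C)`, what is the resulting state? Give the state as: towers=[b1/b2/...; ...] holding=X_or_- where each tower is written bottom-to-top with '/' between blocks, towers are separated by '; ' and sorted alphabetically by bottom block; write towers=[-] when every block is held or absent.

towers=[F/G/D/A/E/B] holding=C

before: towers=[C; F/G/D/A/E/B] holding=-
pre[pickup(C)]: clear(C) ✓, ontable(C) ✓, handempty ✓
all met → apply pickup(C)
after:  towers=[F/G/D/A/E/B] holding=C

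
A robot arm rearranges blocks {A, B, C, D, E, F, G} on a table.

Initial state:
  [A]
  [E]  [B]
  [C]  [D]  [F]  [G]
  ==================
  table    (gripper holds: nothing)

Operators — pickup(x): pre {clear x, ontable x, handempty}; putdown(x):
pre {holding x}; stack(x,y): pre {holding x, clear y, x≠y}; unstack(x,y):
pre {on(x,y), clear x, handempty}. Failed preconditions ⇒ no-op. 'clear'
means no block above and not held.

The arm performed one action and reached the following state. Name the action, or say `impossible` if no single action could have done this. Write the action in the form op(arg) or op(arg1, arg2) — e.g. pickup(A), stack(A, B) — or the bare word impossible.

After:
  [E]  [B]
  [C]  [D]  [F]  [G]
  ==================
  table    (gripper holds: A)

target: towers=[C/E; D/B; F; G] holding=A
     unstack(B, D) → towers=[C/E/A; D; F; G] holding=B
         pickup(F) → towers=[C/E/A; D/B; G] holding=F
         pickup(G) → towers=[C/E/A; D/B; F] holding=G
     unstack(A, E) → towers=[C/E; D/B; F; G] holding=A  ← match

unstack(A, E)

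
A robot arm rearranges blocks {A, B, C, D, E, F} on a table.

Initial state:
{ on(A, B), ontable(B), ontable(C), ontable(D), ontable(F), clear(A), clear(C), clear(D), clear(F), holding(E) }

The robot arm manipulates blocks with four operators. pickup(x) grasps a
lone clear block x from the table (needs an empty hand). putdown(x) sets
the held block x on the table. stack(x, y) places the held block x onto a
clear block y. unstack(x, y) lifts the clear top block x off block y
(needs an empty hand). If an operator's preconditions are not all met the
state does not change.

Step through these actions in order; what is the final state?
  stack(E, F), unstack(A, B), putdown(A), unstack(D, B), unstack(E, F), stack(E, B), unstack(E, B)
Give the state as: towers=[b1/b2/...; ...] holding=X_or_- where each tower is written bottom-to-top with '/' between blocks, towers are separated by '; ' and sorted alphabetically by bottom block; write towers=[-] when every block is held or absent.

step 1 (stack(E, F)): towers=[B/A; C; D; F/E] holding=-
step 2 (unstack(A, B)): towers=[B; C; D; F/E] holding=A
step 3 (putdown(A)): towers=[A; B; C; D; F/E] holding=-
step 4 (unstack(D, B)) [no-op]: towers=[A; B; C; D; F/E] holding=-
step 5 (unstack(E, F)): towers=[A; B; C; D; F] holding=E
step 6 (stack(E, B)): towers=[A; B/E; C; D; F] holding=-
step 7 (unstack(E, B)): towers=[A; B; C; D; F] holding=E

towers=[A; B; C; D; F] holding=E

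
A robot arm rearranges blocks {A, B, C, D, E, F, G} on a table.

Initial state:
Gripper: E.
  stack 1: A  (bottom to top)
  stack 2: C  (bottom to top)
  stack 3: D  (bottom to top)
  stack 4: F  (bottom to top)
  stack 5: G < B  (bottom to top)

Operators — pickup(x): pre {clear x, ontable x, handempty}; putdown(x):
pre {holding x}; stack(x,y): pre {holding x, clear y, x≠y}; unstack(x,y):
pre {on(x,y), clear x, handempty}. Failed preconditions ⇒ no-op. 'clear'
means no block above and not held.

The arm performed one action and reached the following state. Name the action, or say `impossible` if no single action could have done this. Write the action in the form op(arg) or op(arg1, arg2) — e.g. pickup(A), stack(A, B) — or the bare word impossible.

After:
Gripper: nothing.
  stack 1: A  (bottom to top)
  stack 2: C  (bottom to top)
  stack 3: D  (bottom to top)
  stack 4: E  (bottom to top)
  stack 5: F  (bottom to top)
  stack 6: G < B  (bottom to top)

target: towers=[A; C; D; E; F; G/B] holding=-
        putdown(E) → towers=[A; C; D; E; F; G/B] holding=-  ← match
       stack(E, B) → towers=[A; C; D; F; G/B/E] holding=-
       stack(E, F) → towers=[A; C; D; F/E; G/B] holding=-
       stack(E, D) → towers=[A; C; D/E; F; G/B] holding=-
       stack(E, A) → towers=[A/E; C; D; F; G/B] holding=-
       stack(E, C) → towers=[A; C/E; D; F; G/B] holding=-

putdown(E)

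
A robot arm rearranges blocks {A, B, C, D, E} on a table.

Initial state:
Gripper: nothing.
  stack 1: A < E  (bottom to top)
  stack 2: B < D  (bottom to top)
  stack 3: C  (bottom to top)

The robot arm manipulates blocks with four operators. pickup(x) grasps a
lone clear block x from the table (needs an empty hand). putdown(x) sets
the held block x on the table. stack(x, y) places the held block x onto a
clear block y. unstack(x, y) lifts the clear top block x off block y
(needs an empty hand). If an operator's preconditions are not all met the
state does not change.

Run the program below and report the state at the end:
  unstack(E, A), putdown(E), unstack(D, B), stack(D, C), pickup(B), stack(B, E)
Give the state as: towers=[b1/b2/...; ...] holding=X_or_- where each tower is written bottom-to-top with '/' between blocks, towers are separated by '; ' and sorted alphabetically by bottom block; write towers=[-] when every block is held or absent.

step 1 (unstack(E, A)): towers=[A; B/D; C] holding=E
step 2 (putdown(E)): towers=[A; B/D; C; E] holding=-
step 3 (unstack(D, B)): towers=[A; B; C; E] holding=D
step 4 (stack(D, C)): towers=[A; B; C/D; E] holding=-
step 5 (pickup(B)): towers=[A; C/D; E] holding=B
step 6 (stack(B, E)): towers=[A; C/D; E/B] holding=-

towers=[A; C/D; E/B] holding=-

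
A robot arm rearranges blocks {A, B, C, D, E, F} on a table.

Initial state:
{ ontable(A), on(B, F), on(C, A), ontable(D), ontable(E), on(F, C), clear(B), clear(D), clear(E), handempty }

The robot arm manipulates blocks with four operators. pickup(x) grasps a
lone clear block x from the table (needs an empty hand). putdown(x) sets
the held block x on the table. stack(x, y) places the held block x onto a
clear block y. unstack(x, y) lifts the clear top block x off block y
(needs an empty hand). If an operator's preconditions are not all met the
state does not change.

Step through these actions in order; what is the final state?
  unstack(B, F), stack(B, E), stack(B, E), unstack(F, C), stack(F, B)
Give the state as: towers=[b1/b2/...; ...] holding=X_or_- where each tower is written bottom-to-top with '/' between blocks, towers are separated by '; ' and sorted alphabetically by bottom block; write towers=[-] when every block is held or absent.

towers=[A/C; D; E/B/F] holding=-

step 1 (unstack(B, F)): towers=[A/C/F; D; E] holding=B
step 2 (stack(B, E)): towers=[A/C/F; D; E/B] holding=-
step 3 (stack(B, E)) [no-op]: towers=[A/C/F; D; E/B] holding=-
step 4 (unstack(F, C)): towers=[A/C; D; E/B] holding=F
step 5 (stack(F, B)): towers=[A/C; D; E/B/F] holding=-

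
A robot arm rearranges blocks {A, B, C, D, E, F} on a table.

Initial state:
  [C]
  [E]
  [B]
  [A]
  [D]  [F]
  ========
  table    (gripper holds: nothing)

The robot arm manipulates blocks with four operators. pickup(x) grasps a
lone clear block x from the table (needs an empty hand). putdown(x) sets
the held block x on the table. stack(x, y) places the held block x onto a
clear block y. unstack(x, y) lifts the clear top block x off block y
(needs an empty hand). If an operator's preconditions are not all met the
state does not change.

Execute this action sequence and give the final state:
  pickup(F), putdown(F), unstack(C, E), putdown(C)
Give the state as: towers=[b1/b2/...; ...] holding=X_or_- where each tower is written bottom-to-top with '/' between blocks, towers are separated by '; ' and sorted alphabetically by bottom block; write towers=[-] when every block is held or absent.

step 1 (pickup(F)): towers=[D/A/B/E/C] holding=F
step 2 (putdown(F)): towers=[D/A/B/E/C; F] holding=-
step 3 (unstack(C, E)): towers=[D/A/B/E; F] holding=C
step 4 (putdown(C)): towers=[C; D/A/B/E; F] holding=-

towers=[C; D/A/B/E; F] holding=-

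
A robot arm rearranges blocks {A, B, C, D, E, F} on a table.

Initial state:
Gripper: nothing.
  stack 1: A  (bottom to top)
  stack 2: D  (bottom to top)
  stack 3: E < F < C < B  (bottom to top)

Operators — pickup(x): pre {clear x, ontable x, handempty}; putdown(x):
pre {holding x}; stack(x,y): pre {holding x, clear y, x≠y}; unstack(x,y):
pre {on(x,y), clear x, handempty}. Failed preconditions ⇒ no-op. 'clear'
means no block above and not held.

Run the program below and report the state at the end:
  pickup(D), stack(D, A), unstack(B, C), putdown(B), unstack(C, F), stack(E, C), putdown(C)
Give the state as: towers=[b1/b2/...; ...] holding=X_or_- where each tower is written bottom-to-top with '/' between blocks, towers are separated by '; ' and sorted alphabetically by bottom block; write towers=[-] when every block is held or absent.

step 1 (pickup(D)): towers=[A; E/F/C/B] holding=D
step 2 (stack(D, A)): towers=[A/D; E/F/C/B] holding=-
step 3 (unstack(B, C)): towers=[A/D; E/F/C] holding=B
step 4 (putdown(B)): towers=[A/D; B; E/F/C] holding=-
step 5 (unstack(C, F)): towers=[A/D; B; E/F] holding=C
step 6 (stack(E, C)) [no-op]: towers=[A/D; B; E/F] holding=C
step 7 (putdown(C)): towers=[A/D; B; C; E/F] holding=-

towers=[A/D; B; C; E/F] holding=-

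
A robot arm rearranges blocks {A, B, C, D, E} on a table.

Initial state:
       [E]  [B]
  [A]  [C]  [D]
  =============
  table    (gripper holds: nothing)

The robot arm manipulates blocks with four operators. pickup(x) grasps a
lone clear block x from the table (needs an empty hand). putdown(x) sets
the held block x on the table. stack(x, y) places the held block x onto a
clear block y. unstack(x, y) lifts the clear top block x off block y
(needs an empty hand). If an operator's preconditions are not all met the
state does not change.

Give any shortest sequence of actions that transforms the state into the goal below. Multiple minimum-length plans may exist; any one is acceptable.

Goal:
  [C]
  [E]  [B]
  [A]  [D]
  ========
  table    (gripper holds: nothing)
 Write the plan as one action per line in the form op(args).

step 1 (unstack(E, C)): towers=[A; C; D/B] holding=E
step 2 (stack(E, A)): towers=[A/E; C; D/B] holding=-
step 3 (pickup(C)): towers=[A/E; D/B] holding=C
step 4 (stack(C, E)): towers=[A/E/C; D/B] holding=-
goal check: towers=[A/E/C; D/B] holding=- — reached (length 4, optimal by BFS)

unstack(E, C)
stack(E, A)
pickup(C)
stack(C, E)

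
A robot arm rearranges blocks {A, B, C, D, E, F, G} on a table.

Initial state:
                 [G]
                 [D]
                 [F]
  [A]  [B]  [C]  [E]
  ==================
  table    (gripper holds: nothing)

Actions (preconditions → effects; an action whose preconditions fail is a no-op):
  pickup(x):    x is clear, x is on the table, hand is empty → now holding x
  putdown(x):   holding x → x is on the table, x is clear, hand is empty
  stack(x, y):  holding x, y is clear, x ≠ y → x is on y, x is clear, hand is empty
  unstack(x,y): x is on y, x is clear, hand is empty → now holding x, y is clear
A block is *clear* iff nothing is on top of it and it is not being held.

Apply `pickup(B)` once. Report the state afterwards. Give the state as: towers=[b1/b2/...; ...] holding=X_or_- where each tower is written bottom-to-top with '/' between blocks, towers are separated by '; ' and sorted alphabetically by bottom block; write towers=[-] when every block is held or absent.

towers=[A; C; E/F/D/G] holding=B

before: towers=[A; B; C; E/F/D/G] holding=-
pre[pickup(B)]: clear(B) ✓, ontable(B) ✓, handempty ✓
all met → apply pickup(B)
after:  towers=[A; C; E/F/D/G] holding=B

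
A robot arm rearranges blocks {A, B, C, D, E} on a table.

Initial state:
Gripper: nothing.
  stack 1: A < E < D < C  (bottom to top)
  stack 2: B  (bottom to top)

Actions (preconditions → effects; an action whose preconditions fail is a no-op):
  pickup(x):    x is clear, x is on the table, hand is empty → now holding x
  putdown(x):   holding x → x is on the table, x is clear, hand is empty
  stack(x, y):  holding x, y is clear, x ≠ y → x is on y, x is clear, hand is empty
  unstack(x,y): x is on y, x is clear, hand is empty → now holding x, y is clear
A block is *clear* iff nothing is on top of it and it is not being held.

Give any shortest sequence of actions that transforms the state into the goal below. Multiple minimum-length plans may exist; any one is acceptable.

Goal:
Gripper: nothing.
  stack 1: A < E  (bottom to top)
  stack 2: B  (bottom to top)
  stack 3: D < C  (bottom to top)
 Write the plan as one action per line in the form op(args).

unstack(C, D)
putdown(C)
unstack(D, E)
putdown(D)
pickup(C)
stack(C, D)

step 1 (unstack(C, D)): towers=[A/E/D; B] holding=C
step 2 (putdown(C)): towers=[A/E/D; B; C] holding=-
step 3 (unstack(D, E)): towers=[A/E; B; C] holding=D
step 4 (putdown(D)): towers=[A/E; B; C; D] holding=-
step 5 (pickup(C)): towers=[A/E; B; D] holding=C
step 6 (stack(C, D)): towers=[A/E; B; D/C] holding=-
goal check: towers=[A/E; B; D/C] holding=- — reached (length 6, optimal by BFS)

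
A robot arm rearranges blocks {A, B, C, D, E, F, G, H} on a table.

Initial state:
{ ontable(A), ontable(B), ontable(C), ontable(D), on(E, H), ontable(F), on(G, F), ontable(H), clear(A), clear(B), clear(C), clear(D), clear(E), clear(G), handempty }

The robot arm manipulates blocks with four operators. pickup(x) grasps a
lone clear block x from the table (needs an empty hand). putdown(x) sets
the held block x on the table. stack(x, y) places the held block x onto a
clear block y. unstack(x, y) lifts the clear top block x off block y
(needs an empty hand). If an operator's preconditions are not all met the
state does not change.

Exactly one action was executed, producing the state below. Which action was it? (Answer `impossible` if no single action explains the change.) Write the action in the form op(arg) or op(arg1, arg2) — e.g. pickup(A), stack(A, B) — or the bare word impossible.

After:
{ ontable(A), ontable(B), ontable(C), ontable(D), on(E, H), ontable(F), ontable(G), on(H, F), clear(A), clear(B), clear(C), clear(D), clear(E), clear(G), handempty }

impossible

target: towers=[A; B; C; D; F/H/E; G] holding=-
     unstack(G, F) → towers=[A; B; C; D; F; H/E] holding=G
         pickup(A) → towers=[B; C; D; F/G; H/E] holding=A
     unstack(E, H) → towers=[A; B; C; D; F/G; H] holding=E
         pickup(B) → towers=[A; C; D; F/G; H/E] holding=B
         pickup(D) → towers=[A; B; C; F/G; H/E] holding=D
         pickup(C) → towers=[A; B; D; F/G; H/E] holding=C
none of the 6 applicable actions match → impossible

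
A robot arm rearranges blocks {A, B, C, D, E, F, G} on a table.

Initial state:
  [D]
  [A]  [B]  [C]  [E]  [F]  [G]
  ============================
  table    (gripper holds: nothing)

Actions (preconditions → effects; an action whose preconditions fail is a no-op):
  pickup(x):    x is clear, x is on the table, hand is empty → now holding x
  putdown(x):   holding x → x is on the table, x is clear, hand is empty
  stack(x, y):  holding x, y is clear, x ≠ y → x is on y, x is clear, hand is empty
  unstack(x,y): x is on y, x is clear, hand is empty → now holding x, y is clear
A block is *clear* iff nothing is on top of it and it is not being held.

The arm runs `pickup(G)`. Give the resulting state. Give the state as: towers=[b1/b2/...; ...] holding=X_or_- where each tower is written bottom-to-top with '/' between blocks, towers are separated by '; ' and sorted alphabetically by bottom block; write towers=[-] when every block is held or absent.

towers=[A/D; B; C; E; F] holding=G

before: towers=[A/D; B; C; E; F; G] holding=-
pre[pickup(G)]: clear(G) ✓, ontable(G) ✓, handempty ✓
all met → apply pickup(G)
after:  towers=[A/D; B; C; E; F] holding=G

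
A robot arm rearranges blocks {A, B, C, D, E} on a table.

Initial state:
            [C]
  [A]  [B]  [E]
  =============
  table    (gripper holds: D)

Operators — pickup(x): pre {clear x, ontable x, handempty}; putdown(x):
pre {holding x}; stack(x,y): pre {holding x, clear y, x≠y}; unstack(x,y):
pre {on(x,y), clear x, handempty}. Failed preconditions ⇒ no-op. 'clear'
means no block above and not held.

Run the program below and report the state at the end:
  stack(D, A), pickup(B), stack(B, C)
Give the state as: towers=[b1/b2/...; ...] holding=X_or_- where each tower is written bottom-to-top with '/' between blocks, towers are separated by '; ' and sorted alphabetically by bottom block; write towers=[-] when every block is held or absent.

towers=[A/D; E/C/B] holding=-

step 1 (stack(D, A)): towers=[A/D; B; E/C] holding=-
step 2 (pickup(B)): towers=[A/D; E/C] holding=B
step 3 (stack(B, C)): towers=[A/D; E/C/B] holding=-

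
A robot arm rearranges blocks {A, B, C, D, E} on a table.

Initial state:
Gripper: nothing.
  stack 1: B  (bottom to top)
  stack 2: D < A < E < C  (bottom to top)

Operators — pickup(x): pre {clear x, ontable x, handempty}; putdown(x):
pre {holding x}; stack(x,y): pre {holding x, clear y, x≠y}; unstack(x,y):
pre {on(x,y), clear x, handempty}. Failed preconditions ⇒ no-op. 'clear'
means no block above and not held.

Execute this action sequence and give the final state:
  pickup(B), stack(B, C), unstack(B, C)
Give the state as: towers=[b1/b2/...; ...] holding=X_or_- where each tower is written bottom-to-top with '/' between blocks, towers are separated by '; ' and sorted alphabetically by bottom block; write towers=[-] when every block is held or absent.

step 1 (pickup(B)): towers=[D/A/E/C] holding=B
step 2 (stack(B, C)): towers=[D/A/E/C/B] holding=-
step 3 (unstack(B, C)): towers=[D/A/E/C] holding=B

towers=[D/A/E/C] holding=B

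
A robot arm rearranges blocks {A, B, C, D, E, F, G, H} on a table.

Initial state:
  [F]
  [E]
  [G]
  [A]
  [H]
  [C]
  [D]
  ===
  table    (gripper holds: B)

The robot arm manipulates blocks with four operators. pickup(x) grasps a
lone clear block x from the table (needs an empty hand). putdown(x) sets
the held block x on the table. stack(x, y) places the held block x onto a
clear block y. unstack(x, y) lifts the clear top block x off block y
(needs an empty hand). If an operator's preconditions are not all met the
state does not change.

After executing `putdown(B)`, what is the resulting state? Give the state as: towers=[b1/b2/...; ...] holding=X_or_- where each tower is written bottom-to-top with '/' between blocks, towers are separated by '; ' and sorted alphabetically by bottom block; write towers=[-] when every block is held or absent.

before: towers=[D/C/H/A/G/E/F] holding=B
pre[putdown(B)]: holding(B) ✓
all met → apply putdown(B)
after:  towers=[B; D/C/H/A/G/E/F] holding=-

towers=[B; D/C/H/A/G/E/F] holding=-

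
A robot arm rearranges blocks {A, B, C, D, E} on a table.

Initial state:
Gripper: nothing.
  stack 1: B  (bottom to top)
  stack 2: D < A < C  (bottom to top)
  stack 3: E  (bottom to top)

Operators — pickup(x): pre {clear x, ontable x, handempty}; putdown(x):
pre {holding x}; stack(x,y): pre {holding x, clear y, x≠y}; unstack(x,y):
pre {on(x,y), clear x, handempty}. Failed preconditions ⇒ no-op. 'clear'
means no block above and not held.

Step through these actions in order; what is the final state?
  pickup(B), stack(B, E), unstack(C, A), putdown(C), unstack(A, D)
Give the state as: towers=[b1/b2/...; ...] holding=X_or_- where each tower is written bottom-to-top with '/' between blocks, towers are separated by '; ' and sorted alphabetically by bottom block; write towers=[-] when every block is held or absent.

towers=[C; D; E/B] holding=A

step 1 (pickup(B)): towers=[D/A/C; E] holding=B
step 2 (stack(B, E)): towers=[D/A/C; E/B] holding=-
step 3 (unstack(C, A)): towers=[D/A; E/B] holding=C
step 4 (putdown(C)): towers=[C; D/A; E/B] holding=-
step 5 (unstack(A, D)): towers=[C; D; E/B] holding=A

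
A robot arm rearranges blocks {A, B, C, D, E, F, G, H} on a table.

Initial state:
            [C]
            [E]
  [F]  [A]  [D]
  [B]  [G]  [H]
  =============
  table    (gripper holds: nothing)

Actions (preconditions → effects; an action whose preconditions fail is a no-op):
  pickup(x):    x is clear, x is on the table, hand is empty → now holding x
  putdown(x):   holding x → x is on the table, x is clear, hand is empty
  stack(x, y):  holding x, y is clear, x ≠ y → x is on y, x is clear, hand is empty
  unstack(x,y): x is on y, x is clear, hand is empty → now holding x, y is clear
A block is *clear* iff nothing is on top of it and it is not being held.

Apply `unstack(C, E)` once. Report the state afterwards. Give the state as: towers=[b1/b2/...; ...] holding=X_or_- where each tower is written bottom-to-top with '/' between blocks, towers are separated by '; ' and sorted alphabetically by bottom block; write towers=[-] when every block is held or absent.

before: towers=[B/F; G/A; H/D/E/C] holding=-
pre[unstack(C, E)]: on(C,E) ✓, clear(C) ✓, handempty ✓
all met → apply unstack(C, E)
after:  towers=[B/F; G/A; H/D/E] holding=C

towers=[B/F; G/A; H/D/E] holding=C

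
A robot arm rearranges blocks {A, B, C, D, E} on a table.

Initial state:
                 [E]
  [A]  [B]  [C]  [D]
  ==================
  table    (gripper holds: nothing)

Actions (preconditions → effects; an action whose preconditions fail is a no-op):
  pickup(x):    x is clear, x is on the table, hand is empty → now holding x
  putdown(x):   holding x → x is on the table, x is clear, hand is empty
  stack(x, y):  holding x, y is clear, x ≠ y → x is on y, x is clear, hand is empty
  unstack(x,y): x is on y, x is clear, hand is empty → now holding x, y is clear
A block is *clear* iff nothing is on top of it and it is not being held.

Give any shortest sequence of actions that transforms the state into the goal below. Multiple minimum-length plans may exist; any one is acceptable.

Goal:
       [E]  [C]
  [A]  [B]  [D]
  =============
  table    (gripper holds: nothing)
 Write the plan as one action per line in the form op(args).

step 1 (unstack(E, D)): towers=[A; B; C; D] holding=E
step 2 (stack(E, B)): towers=[A; B/E; C; D] holding=-
step 3 (pickup(C)): towers=[A; B/E; D] holding=C
step 4 (stack(C, D)): towers=[A; B/E; D/C] holding=-
goal check: towers=[A; B/E; D/C] holding=- — reached (length 4, optimal by BFS)

unstack(E, D)
stack(E, B)
pickup(C)
stack(C, D)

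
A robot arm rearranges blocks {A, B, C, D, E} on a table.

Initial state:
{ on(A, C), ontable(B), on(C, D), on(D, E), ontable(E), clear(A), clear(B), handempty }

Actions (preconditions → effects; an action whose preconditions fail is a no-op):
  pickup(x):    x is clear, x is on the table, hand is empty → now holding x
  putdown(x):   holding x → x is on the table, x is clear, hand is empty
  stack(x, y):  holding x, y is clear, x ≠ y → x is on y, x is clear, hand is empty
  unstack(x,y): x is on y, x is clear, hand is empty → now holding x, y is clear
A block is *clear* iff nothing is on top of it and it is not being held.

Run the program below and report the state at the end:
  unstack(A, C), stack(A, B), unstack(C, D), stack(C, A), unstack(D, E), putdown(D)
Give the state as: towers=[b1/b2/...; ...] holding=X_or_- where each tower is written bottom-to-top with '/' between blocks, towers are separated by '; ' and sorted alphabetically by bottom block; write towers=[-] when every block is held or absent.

towers=[B/A/C; D; E] holding=-

step 1 (unstack(A, C)): towers=[B; E/D/C] holding=A
step 2 (stack(A, B)): towers=[B/A; E/D/C] holding=-
step 3 (unstack(C, D)): towers=[B/A; E/D] holding=C
step 4 (stack(C, A)): towers=[B/A/C; E/D] holding=-
step 5 (unstack(D, E)): towers=[B/A/C; E] holding=D
step 6 (putdown(D)): towers=[B/A/C; D; E] holding=-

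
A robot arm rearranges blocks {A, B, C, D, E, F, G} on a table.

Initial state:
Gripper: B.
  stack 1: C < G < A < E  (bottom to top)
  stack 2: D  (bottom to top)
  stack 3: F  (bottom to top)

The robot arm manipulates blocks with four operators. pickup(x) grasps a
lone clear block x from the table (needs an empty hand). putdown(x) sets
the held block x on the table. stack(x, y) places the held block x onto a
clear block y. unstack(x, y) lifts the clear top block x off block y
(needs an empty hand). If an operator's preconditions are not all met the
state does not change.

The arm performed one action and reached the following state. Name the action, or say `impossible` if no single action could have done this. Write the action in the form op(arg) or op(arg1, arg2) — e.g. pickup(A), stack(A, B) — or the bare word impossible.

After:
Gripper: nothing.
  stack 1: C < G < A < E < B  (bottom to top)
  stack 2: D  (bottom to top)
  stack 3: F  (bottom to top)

stack(B, E)

target: towers=[C/G/A/E/B; D; F] holding=-
        putdown(B) → towers=[B; C/G/A/E; D; F] holding=-
       stack(B, F) → towers=[C/G/A/E; D; F/B] holding=-
       stack(B, D) → towers=[C/G/A/E; D/B; F] holding=-
       stack(B, E) → towers=[C/G/A/E/B; D; F] holding=-  ← match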